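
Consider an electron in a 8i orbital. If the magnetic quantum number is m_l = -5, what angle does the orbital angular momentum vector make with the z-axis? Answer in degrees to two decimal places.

θ ≈ 140.49°

8i means n = 8, l = 6.
|L| = ℏ√(l(l+1)) = √42 ℏ.
L_z = m_l ℏ = −5ℏ.
cos θ = L_z/|L| = -5/√42, so θ ≈ 140.49°.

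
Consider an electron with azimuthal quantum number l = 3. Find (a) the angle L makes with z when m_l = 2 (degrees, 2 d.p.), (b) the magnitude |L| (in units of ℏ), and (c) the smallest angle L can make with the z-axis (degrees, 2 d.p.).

θ(m_l=2) ≈ 54.74°; |L| = 2√3 ℏ ≈ 3.464ℏ; θ_min ≈ 30.00°

For m_l = 2: cos θ = 2/√12, θ ≈ 54.74°.
|L| = ℏ√(3·4) = 2√3 ℏ ≈ 3.464ℏ.
cos θ_min = 3/√12, so θ_min ≈ 30.00°.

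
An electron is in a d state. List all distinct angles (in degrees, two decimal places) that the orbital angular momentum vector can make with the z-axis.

θ ∈ {35.26°, 65.91°, 90.00°, 114.09°, 144.74°}

A d state has l = 2.
|L| = ℏ√(l(l+1)) = √6 ℏ.
cos θ = m_l/√6 for each m_l ∈ {-2, -1, 0, 1, 2}.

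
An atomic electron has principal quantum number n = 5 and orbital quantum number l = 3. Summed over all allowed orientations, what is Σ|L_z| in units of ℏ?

The allowed m_l values are -3, -2, -1, 0, 1, 2, 3.
Σ|m_l| = 2(1+2+…+3) = 12.

Σ|L_z| = 12 ℏ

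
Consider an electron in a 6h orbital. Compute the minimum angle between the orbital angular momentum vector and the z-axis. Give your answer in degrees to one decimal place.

6h means n = 6, l = 5.
|L| = √(l(l+1)) ℏ = √30 ℏ.
The smallest angle corresponds to the largest L_z, i.e. m_l = l = 5, giving L_z = 5ℏ.
cos θ_min = 5/√30, so θ_min ≈ 24.1°.

θ_min ≈ 24.1°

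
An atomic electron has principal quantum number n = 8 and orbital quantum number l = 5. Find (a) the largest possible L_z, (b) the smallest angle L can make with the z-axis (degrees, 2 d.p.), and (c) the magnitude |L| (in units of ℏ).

L_z,max = lℏ = 5ℏ.
cos θ_min = 5/√30, so θ_min ≈ 24.09°.
|L| = ℏ√(5·6) = √30 ℏ ≈ 5.477ℏ.

L_z,max = 5ℏ; θ_min ≈ 24.09°; |L| = √30 ℏ ≈ 5.477ℏ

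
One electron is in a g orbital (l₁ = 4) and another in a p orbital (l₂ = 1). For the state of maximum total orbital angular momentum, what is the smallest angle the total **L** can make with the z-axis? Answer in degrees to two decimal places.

θ_min ≈ 24.09°

Angular momentum addition gives L = |l₁ − l₂|, …, l₁ + l₂.
L ∈ {3, 4, 5}.
The maximum is L = 5, with |L_tot| = ℏ√(5·6) = √30 ℏ.
The minimum angle with z is arccos(5/√30) ≈ 24.09°.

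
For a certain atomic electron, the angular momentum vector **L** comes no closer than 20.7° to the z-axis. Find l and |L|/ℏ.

l = 7, |L| = 2√14 ℏ ≈ 7.483ℏ

cos²θ_min = l/(l+1) = 0.8751.
Solving: l = 7.
Then |L| = ℏ√(7·8) = 2√14 ℏ.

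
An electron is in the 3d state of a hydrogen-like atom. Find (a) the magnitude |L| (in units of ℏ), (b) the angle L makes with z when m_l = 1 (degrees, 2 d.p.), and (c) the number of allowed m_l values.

For 3d, l = 2.
|L| = ℏ√(2·3) = √6 ℏ ≈ 2.449ℏ.
For m_l = 1: cos θ = 1/√6, θ ≈ 65.91°.
There are 2l+1 = 5 values of m_l.

|L| = √6 ℏ ≈ 2.449ℏ; θ(m_l=1) ≈ 65.91°; 5 values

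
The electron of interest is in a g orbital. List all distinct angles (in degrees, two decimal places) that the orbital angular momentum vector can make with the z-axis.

θ ∈ {26.57°, 47.87°, 63.43°, 77.08°, 90.00°, 102.92°, 116.57°, 132.13°, 153.43°}

G corresponds to l = 4.
|L| = ℏ√(l(l+1)) = 2√5 ℏ.
cos θ = m_l/√20 for each m_l ∈ {-4, -3, -2, -1, 0, 1, 2, 3, 4}.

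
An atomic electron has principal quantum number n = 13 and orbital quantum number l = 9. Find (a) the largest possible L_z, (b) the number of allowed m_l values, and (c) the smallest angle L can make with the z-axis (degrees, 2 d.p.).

L_z,max = 9ℏ; 19 values; θ_min ≈ 18.43°

L_z,max = lℏ = 9ℏ.
There are 2l+1 = 19 values of m_l.
cos θ_min = 9/√90, so θ_min ≈ 18.43°.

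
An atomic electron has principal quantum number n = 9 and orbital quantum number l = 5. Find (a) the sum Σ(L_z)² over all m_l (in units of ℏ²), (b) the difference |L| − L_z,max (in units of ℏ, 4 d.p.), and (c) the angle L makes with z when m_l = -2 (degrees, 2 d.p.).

Σ(L_z)² = 110 ℏ²; |L|−L_z,max ≈ 0.4772ℏ; θ(m_l=-2) ≈ 111.42°

Σ m_l² = 110, so Σ(L_z)² = 110 ℏ².
|L| − L_z,max = (√30 − 5)ℏ ≈ 0.4772ℏ.
For m_l = -2: cos θ = -2/√30, θ ≈ 111.42°.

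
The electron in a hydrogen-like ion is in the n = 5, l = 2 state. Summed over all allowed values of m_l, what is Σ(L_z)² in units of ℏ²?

m_l runs from −2 to 2, i.e. {-2, -1, 0, 1, 2}.
Σ m_l² = 2·(1 + 4) = 10.

Σ(L_z)² = 10 ℏ²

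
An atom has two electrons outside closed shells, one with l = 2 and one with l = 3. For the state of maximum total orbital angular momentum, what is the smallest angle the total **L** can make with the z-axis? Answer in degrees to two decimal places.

θ_min ≈ 24.09°

The total orbital quantum number L ranges from |l₁ − l₂| to l₁ + l₂ in integer steps.
Allowed values: L = 1, 2, 3, 4, 5.
The maximum is L = 5, with |L_tot| = ℏ√(5·6) = √30 ℏ.
The minimum angle with z is arccos(5/√30) ≈ 24.09°.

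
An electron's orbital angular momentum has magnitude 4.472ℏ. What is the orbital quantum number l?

l = 4

Since |L|² = l(l+1)ℏ², l(l+1) = 20.
The positive root is l = 4.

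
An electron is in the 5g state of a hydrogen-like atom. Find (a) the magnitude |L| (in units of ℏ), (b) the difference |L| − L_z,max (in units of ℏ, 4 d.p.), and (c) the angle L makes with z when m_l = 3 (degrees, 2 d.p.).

|L| = 2√5 ℏ ≈ 4.472ℏ; |L|−L_z,max ≈ 0.4721ℏ; θ(m_l=3) ≈ 47.87°

For 5g, l = 4.
|L| = ℏ√(4·5) = 2√5 ℏ ≈ 4.472ℏ.
|L| − L_z,max = (2√5 − 4)ℏ ≈ 0.4721ℏ.
For m_l = 3: cos θ = 3/√20, θ ≈ 47.87°.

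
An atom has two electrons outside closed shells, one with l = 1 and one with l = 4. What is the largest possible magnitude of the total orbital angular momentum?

|L_tot|_max = √30 ℏ ≈ 5.477ℏ

L runs from |1 − 4| = 3 to 1 + 4 = 5.
So L can be 3, 4, 5.
The largest magnitude corresponds to L = 5: |L_tot| = ℏ√(5·6) = √30 ℏ.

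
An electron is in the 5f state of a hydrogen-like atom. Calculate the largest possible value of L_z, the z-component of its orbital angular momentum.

L_z,max = 3ℏ

5f means n = 5, l = 3.
L_z = m_l ℏ with m_l ∈ {−3, …, 3}; the maximum is m_l = 3.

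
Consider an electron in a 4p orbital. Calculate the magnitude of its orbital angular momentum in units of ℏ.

4p means n = 4, l = 1.
|L| = ℏ√(l(l+1)) = ℏ√(1·2) = √2 ℏ

|L| = √2 ℏ ≈ 1.414ℏ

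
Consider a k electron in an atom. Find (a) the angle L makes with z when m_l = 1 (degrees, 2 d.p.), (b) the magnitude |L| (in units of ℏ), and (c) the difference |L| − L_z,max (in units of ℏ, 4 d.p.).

The letter k corresponds to l = 7.
For m_l = 1: cos θ = 1/√56, θ ≈ 82.32°.
|L| = ℏ√(7·8) = 2√14 ℏ ≈ 7.483ℏ.
|L| − L_z,max = (2√14 − 7)ℏ ≈ 0.4833ℏ.

θ(m_l=1) ≈ 82.32°; |L| = 2√14 ℏ ≈ 7.483ℏ; |L|−L_z,max ≈ 0.4833ℏ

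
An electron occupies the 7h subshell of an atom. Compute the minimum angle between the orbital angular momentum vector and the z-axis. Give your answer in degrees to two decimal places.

7h means n = 7, l = 5.
|L|² = l(l+1)ℏ² = 30ℏ², so |L| = √30 ℏ.
The smallest angle corresponds to the largest L_z, i.e. m_l = l = 5, giving L_z = 5ℏ.
cos θ_min = 5/√30, so θ_min ≈ 24.09°.

θ_min ≈ 24.09°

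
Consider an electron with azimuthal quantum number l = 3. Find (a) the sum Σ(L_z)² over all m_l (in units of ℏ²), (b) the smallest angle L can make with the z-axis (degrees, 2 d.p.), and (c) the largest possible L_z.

Σ m_l² = 28, so Σ(L_z)² = 28 ℏ².
cos θ_min = 3/√12, so θ_min ≈ 30.00°.
L_z,max = lℏ = 3ℏ.

Σ(L_z)² = 28 ℏ²; θ_min ≈ 30.00°; L_z,max = 3ℏ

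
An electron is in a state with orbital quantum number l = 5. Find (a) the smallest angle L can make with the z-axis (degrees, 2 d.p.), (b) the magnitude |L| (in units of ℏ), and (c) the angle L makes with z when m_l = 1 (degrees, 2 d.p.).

cos θ_min = 5/√30, so θ_min ≈ 24.09°.
|L| = ℏ√(5·6) = √30 ℏ ≈ 5.477ℏ.
For m_l = 1: cos θ = 1/√30, θ ≈ 79.48°.

θ_min ≈ 24.09°; |L| = √30 ℏ ≈ 5.477ℏ; θ(m_l=1) ≈ 79.48°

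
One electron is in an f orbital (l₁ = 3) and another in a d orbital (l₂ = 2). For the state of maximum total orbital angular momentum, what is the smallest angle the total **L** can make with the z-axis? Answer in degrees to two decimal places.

θ_min ≈ 24.09°

By the triangle rule, |l₁ − l₂| ≤ L ≤ l₁ + l₂.
So L can be 1, 2, 3, 4, 5.
The maximum is L = 5, with |L_tot| = ℏ√(5·6) = √30 ℏ.
The minimum angle with z is arccos(5/√30) ≈ 24.09°.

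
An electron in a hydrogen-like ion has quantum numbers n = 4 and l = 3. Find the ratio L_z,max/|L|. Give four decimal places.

L_z,max/|L| = 0.8660

|L| = 2√3 ℏ ≈ 3.4641ℏ, while L_z,max = lℏ = 3ℏ.
L_z,max/|L| = 3/√12 = 0.8660.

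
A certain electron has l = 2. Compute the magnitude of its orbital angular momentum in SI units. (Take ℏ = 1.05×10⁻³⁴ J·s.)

|L| = ℏ√(l(l+1)) = ℏ√(2·3) = √6 ℏ
Numerically, |L| = 2.449 × (1.05×10⁻³⁴ J·s) = 2.57×10⁻³⁴ J·s.

|L| = 2.57×10⁻³⁴ J·s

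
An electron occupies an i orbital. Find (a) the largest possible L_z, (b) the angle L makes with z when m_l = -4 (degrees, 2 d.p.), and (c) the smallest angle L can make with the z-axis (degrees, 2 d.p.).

For an i orbital, l = 6.
L_z,max = lℏ = 6ℏ.
For m_l = -4: cos θ = -4/√42, θ ≈ 128.11°.
cos θ_min = 6/√42, so θ_min ≈ 22.21°.

L_z,max = 6ℏ; θ(m_l=-4) ≈ 128.11°; θ_min ≈ 22.21°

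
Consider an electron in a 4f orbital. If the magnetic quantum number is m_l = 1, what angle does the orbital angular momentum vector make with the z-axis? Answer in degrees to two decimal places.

θ ≈ 73.22°

The 4f subshell has l = 3.
|L| = √(l(l+1)) ℏ = 2√3 ℏ.
L_z = m_l ℏ = 1ℏ.
cos θ = L_z/|L| = 1/√12, so θ ≈ 73.22°.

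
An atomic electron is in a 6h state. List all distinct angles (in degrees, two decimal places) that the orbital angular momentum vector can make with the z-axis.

6h means n = 6, l = 5.
|L|² = l(l+1)ℏ² = 30ℏ², so |L| = √30 ℏ.
cos θ = m_l/√30 for each m_l ∈ {-5, -4, -3, -2, -1, 0, 1, 2, 3, 4, 5}.

θ ∈ {24.09°, 43.09°, 56.79°, 68.58°, 79.48°, 90.00°, 100.52°, 111.42°, 123.21°, 136.91°, 155.91°}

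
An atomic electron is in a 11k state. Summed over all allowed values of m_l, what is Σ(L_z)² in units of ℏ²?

Σ(L_z)² = 280 ℏ²

The 11k subshell has l = 7.
m_l runs from −7 to 7, i.e. {-7, -6, -5, -4, -3, -2, -1, 0, 1, 2, 3, 4, 5, 6, 7}.
Σ m_l² = 2·(1 + 4 + 9 + 16 + 25 + 36 + 49) = 280.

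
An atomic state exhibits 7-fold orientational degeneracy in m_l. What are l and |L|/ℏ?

Since there are 2l+1 = 7 values of m_l, l = 3.
Then |L| = √(l(l+1)) ℏ = 2√3 ℏ.

l = 3, |L| = 2√3 ℏ ≈ 3.464ℏ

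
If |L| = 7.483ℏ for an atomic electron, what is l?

Since |L|² = l(l+1)ℏ², l(l+1) = 56.
Solving: l = 7.

l = 7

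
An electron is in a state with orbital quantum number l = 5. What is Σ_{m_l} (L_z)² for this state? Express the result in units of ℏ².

m_l ∈ {-5, -4, -3, -2, -1, 0, 1, 2, 3, 4, 5}.
Σ m_l² = 2·(1 + 4 + 9 + 16 + 25) = 110.

Σ(L_z)² = 110 ℏ²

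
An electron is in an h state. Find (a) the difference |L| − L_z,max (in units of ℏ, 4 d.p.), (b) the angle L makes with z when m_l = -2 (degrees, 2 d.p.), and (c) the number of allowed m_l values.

|L|−L_z,max ≈ 0.4772ℏ; θ(m_l=-2) ≈ 111.42°; 11 values

The letter h corresponds to l = 5.
|L| − L_z,max = (√30 − 5)ℏ ≈ 0.4772ℏ.
For m_l = -2: cos θ = -2/√30, θ ≈ 111.42°.
There are 2l+1 = 11 values of m_l.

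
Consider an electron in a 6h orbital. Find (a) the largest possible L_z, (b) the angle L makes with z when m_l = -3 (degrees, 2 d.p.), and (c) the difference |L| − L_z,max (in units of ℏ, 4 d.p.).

L_z,max = 5ℏ; θ(m_l=-3) ≈ 123.21°; |L|−L_z,max ≈ 0.4772ℏ

For 6h, l = 5.
L_z,max = lℏ = 5ℏ.
For m_l = -3: cos θ = -3/√30, θ ≈ 123.21°.
|L| − L_z,max = (√30 − 5)ℏ ≈ 0.4772ℏ.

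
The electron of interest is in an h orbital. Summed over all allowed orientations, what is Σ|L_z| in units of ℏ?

Σ|L_z| = 30 ℏ

An h state has l = 5.
m_l ∈ {-5, -4, -3, -2, -1, 0, 1, 2, 3, 4, 5}.
Σ|m_l| = 2·5(5+1)/2 = 30.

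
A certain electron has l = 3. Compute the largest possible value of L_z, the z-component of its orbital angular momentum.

L_z = m_l ℏ with m_l ∈ {−3, …, 3}; the maximum is m_l = 3.

L_z,max = 3ℏ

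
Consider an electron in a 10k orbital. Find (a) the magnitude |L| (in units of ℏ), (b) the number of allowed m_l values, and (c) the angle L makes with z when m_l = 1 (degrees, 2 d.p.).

|L| = 2√14 ℏ ≈ 7.483ℏ; 15 values; θ(m_l=1) ≈ 82.32°

The 10k subshell has l = 7.
|L| = ℏ√(7·8) = 2√14 ℏ ≈ 7.483ℏ.
There are 2l+1 = 15 values of m_l.
For m_l = 1: cos θ = 1/√56, θ ≈ 82.32°.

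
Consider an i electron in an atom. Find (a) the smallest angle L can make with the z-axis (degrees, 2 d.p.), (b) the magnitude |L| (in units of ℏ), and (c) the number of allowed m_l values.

θ_min ≈ 22.21°; |L| = √42 ℏ ≈ 6.481ℏ; 13 values

The letter i corresponds to l = 6.
cos θ_min = 6/√42, so θ_min ≈ 22.21°.
|L| = ℏ√(6·7) = √42 ℏ ≈ 6.481ℏ.
There are 2l+1 = 13 values of m_l.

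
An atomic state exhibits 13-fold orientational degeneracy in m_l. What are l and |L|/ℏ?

13 = 2l + 1, so l = (13−1)/2 = 6.
Then |L| = √(l(l+1)) ℏ = √42 ℏ.

l = 6, |L| = √42 ℏ ≈ 6.481ℏ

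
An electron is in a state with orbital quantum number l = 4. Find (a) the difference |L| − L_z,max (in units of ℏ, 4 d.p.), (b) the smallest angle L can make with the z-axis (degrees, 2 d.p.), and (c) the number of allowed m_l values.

|L|−L_z,max ≈ 0.4721ℏ; θ_min ≈ 26.57°; 9 values

|L| − L_z,max = (2√5 − 4)ℏ ≈ 0.4721ℏ.
cos θ_min = 4/√20, so θ_min ≈ 26.57°.
There are 2l+1 = 9 values of m_l.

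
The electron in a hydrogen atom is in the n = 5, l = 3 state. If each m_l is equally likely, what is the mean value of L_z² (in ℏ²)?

⟨L_z²⟩ = 4 ℏ²

m_l ∈ {-3, -2, -1, 0, 1, 2, 3}.
⟨L_z²⟩ = ℏ²·(Σ m_l²)/(2l+1) = ℏ²·28/7 = 4ℏ².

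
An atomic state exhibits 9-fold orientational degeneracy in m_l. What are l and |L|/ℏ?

9 = 2l + 1, so l = (9−1)/2 = 4.
|L| = ℏ√(l(l+1)) = ℏ√(4·5) = 2√5 ℏ.

l = 4, |L| = 2√5 ℏ ≈ 4.472ℏ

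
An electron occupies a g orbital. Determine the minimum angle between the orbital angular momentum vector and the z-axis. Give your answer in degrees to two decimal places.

θ_min ≈ 26.57°

For a g orbital, l = 4.
|L| = ℏ√(l(l+1)) = 2√5 ℏ.
The smallest angle corresponds to the largest L_z, i.e. m_l = l = 4, giving L_z = 4ℏ.
cos θ_min = 4/√20, so θ_min ≈ 26.57°.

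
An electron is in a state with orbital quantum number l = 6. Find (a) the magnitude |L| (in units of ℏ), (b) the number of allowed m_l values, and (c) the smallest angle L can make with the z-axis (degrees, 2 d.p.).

|L| = √42 ℏ ≈ 6.481ℏ; 13 values; θ_min ≈ 22.21°

|L| = ℏ√(6·7) = √42 ℏ ≈ 6.481ℏ.
There are 2l+1 = 13 values of m_l.
cos θ_min = 6/√42, so θ_min ≈ 22.21°.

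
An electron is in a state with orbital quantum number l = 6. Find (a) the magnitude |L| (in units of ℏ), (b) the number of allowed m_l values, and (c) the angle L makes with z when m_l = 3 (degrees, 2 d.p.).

|L| = ℏ√(6·7) = √42 ℏ ≈ 6.481ℏ.
There are 2l+1 = 13 values of m_l.
For m_l = 3: cos θ = 3/√42, θ ≈ 62.42°.

|L| = √42 ℏ ≈ 6.481ℏ; 13 values; θ(m_l=3) ≈ 62.42°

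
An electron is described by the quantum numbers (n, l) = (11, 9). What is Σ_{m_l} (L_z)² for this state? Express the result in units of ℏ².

Σ(L_z)² = 570 ℏ²

m_l runs from −9 to 9, i.e. {-9, -8, -7, -6, -5, -4, -3, -2, -1, 0, 1, 2, 3, 4, 5, 6, 7, 8, 9}.
Σ m_l² = l(l+1)(2l+1)/3 = 9·10·19/3 = 570.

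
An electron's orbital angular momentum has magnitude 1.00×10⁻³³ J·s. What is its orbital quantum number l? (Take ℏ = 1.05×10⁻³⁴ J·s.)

In units of ℏ, |L| ≈ 9.524.
l(l+1) ≈ 9.524² ≈ 90.70, so l = 9.

l = 9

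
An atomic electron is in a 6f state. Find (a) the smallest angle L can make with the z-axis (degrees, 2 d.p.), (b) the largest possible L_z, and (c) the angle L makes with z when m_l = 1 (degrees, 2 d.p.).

θ_min ≈ 30.00°; L_z,max = 3ℏ; θ(m_l=1) ≈ 73.22°

For 6f, l = 3.
cos θ_min = 3/√12, so θ_min ≈ 30.00°.
L_z,max = lℏ = 3ℏ.
For m_l = 1: cos θ = 1/√12, θ ≈ 73.22°.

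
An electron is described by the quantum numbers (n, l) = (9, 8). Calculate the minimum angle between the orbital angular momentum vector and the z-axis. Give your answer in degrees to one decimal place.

θ_min ≈ 19.5°

|L|² = l(l+1)ℏ² = 72ℏ², so |L| = 6√2 ℏ.
The smallest angle corresponds to the largest L_z, i.e. m_l = l = 8, giving L_z = 8ℏ.
cos θ_min = 8/√72, so θ_min ≈ 19.5°.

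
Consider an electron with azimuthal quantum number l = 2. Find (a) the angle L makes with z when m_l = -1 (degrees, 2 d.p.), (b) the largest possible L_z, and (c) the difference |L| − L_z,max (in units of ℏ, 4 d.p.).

For m_l = -1: cos θ = -1/√6, θ ≈ 114.09°.
L_z,max = lℏ = 2ℏ.
|L| − L_z,max = (√6 − 2)ℏ ≈ 0.4495ℏ.

θ(m_l=-1) ≈ 114.09°; L_z,max = 2ℏ; |L|−L_z,max ≈ 0.4495ℏ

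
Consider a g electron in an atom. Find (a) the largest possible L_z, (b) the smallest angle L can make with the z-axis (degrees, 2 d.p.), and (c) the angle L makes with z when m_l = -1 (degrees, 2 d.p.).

A g state has l = 4.
L_z,max = lℏ = 4ℏ.
cos θ_min = 4/√20, so θ_min ≈ 26.57°.
For m_l = -1: cos θ = -1/√20, θ ≈ 102.92°.

L_z,max = 4ℏ; θ_min ≈ 26.57°; θ(m_l=-1) ≈ 102.92°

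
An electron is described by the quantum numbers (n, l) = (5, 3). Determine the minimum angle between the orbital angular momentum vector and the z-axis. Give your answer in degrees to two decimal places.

θ_min ≈ 30.00°

|L|² = l(l+1)ℏ² = 12ℏ², so |L| = 2√3 ℏ.
The smallest angle corresponds to the largest L_z, i.e. m_l = l = 3, giving L_z = 3ℏ.
cos θ_min = 3/√12, so θ_min ≈ 30.00°.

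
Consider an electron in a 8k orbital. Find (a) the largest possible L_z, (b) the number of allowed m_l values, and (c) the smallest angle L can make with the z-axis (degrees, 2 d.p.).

The 8k subshell has l = 7.
L_z,max = lℏ = 7ℏ.
There are 2l+1 = 15 values of m_l.
cos θ_min = 7/√56, so θ_min ≈ 20.70°.

L_z,max = 7ℏ; 15 values; θ_min ≈ 20.70°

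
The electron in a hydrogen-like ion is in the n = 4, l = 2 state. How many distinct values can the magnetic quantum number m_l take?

5

The number of m_l values is 2l + 1 = 2·2 + 1 = 5.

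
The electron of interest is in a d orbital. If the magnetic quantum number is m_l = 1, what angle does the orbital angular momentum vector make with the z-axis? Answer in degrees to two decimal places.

θ ≈ 65.91°

The letter d corresponds to l = 2.
|L|² = l(l+1)ℏ² = 6ℏ², so |L| = √6 ℏ.
L_z = m_l ℏ = 1ℏ.
cos θ = L_z/|L| = 1/√6, so θ ≈ 65.91°.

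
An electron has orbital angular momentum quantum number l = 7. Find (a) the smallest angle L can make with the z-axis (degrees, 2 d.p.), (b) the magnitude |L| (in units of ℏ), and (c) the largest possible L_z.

θ_min ≈ 20.70°; |L| = 2√14 ℏ ≈ 7.483ℏ; L_z,max = 7ℏ

cos θ_min = 7/√56, so θ_min ≈ 20.70°.
|L| = ℏ√(7·8) = 2√14 ℏ ≈ 7.483ℏ.
L_z,max = lℏ = 7ℏ.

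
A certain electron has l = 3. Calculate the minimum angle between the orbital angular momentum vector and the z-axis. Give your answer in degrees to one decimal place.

|L| = ℏ√(l(l+1)) = 2√3 ℏ.
The smallest angle corresponds to the largest L_z, i.e. m_l = l = 3, giving L_z = 3ℏ.
cos θ_min = 3/√12, so θ_min ≈ 30.0°.

θ_min ≈ 30.0°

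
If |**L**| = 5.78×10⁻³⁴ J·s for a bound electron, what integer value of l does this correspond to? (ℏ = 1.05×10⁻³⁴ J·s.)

l = 5

Dividing by ℏ: |L|/ℏ ≈ 5.505.
Set l(l+1) = 30.30; the integer solution is l = 5.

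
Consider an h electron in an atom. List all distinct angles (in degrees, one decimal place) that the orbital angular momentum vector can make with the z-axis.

θ ∈ {24.1°, 43.1°, 56.8°, 68.6°, 79.5°, 90.0°, 100.5°, 111.4°, 123.2°, 136.9°, 155.9°}

An h state has l = 5.
|L| = √(l(l+1)) ℏ = √30 ℏ.
cos θ = m_l/√30 for each m_l ∈ {-5, -4, -3, -2, -1, 0, 1, 2, 3, 4, 5}.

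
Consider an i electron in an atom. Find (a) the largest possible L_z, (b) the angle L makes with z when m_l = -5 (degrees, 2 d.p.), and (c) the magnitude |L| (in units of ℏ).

L_z,max = 6ℏ; θ(m_l=-5) ≈ 140.49°; |L| = √42 ℏ ≈ 6.481ℏ

The letter i corresponds to l = 6.
L_z,max = lℏ = 6ℏ.
For m_l = -5: cos θ = -5/√42, θ ≈ 140.49°.
|L| = ℏ√(6·7) = √42 ℏ ≈ 6.481ℏ.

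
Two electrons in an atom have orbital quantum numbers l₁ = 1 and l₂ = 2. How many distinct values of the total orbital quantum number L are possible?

By the triangle rule, |l₁ − l₂| ≤ L ≤ l₁ + l₂.
Allowed values: L = 1, 2, 3.
That is 3 values.

3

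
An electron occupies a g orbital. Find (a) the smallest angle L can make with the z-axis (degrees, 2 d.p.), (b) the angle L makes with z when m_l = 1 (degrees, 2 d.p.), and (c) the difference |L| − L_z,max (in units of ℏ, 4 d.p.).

θ_min ≈ 26.57°; θ(m_l=1) ≈ 77.08°; |L|−L_z,max ≈ 0.4721ℏ

The letter g corresponds to l = 4.
cos θ_min = 4/√20, so θ_min ≈ 26.57°.
For m_l = 1: cos θ = 1/√20, θ ≈ 77.08°.
|L| − L_z,max = (2√5 − 4)ℏ ≈ 0.4721ℏ.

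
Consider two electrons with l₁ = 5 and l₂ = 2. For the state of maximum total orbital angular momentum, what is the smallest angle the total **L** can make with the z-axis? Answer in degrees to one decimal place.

θ_min ≈ 20.7°

By the triangle rule, |l₁ − l₂| ≤ L ≤ l₁ + l₂.
So L can be 3, 4, 5, 6, 7.
The maximum is L = 7, with |L_tot| = ℏ√(7·8) = 2√14 ℏ.
The minimum angle with z is arccos(7/√56) ≈ 20.7°.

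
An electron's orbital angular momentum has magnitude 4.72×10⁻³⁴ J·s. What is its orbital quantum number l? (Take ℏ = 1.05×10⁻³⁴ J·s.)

l = 4

In units of ℏ, |L| ≈ 4.495.
l(l+1) ≈ 4.495² ≈ 20.21, so l = 4.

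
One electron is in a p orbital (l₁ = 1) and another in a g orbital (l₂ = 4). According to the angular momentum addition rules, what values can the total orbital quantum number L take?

L = 3, 4, 5

L runs from |1 − 4| = 3 to 1 + 4 = 5.
Allowed values: L = 3, 4, 5.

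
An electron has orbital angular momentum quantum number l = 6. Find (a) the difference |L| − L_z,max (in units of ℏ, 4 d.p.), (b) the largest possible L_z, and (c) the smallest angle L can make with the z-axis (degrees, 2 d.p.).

|L| − L_z,max = (√42 − 6)ℏ ≈ 0.4807ℏ.
L_z,max = lℏ = 6ℏ.
cos θ_min = 6/√42, so θ_min ≈ 22.21°.

|L|−L_z,max ≈ 0.4807ℏ; L_z,max = 6ℏ; θ_min ≈ 22.21°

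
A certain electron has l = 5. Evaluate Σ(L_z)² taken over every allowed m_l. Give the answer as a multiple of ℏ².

m_l runs from −5 to 5, i.e. {-5, -4, -3, -2, -1, 0, 1, 2, 3, 4, 5}.
Summing m² from −5 to 5: Σ m_l² = 110.

Σ(L_z)² = 110 ℏ²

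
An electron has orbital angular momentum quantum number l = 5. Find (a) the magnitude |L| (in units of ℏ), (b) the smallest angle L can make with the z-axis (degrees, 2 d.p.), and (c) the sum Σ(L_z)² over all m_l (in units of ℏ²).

|L| = ℏ√(5·6) = √30 ℏ ≈ 5.477ℏ.
cos θ_min = 5/√30, so θ_min ≈ 24.09°.
Σ m_l² = 110, so Σ(L_z)² = 110 ℏ².

|L| = √30 ℏ ≈ 5.477ℏ; θ_min ≈ 24.09°; Σ(L_z)² = 110 ℏ²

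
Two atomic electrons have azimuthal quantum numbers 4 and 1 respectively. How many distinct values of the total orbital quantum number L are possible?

Angular momentum addition gives L = |l₁ − l₂|, …, l₁ + l₂.
Allowed values: L = 3, 4, 5.
That is 3 values.

3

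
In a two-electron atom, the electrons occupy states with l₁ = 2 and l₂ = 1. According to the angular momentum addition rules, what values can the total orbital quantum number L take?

By the triangle rule, |l₁ − l₂| ≤ L ≤ l₁ + l₂.
Allowed values: L = 1, 2, 3.

L = 1, 2, 3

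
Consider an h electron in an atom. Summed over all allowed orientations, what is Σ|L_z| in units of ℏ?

Σ|L_z| = 30 ℏ

For an h orbital, l = 5.
m_l ∈ {-5, -4, -3, -2, -1, 0, 1, 2, 3, 4, 5}.
Σ|m_l| = 2(1+2+…+5) = 30.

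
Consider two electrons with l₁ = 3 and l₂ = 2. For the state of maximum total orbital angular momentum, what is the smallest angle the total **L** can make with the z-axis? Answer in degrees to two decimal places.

L runs from |3 − 2| = 1 to 3 + 2 = 5.
So L can be 1, 2, 3, 4, 5.
The maximum is L = 5, with |L_tot| = ℏ√(5·6) = √30 ℏ.
The minimum angle with z is arccos(5/√30) ≈ 24.09°.

θ_min ≈ 24.09°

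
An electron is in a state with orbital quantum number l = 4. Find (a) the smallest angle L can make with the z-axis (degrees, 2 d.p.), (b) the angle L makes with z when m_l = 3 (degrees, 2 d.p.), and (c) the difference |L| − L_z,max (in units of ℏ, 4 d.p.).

θ_min ≈ 26.57°; θ(m_l=3) ≈ 47.87°; |L|−L_z,max ≈ 0.4721ℏ

cos θ_min = 4/√20, so θ_min ≈ 26.57°.
For m_l = 3: cos θ = 3/√20, θ ≈ 47.87°.
|L| − L_z,max = (2√5 − 4)ℏ ≈ 0.4721ℏ.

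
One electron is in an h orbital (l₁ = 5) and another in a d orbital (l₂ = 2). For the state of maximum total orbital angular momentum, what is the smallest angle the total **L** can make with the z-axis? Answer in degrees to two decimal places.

The total orbital quantum number L ranges from |l₁ − l₂| to l₁ + l₂ in integer steps.
Allowed values: L = 3, 4, 5, 6, 7.
The maximum is L = 7, with |L_tot| = ℏ√(7·8) = 2√14 ℏ.
The minimum angle with z is arccos(7/√56) ≈ 20.70°.

θ_min ≈ 20.70°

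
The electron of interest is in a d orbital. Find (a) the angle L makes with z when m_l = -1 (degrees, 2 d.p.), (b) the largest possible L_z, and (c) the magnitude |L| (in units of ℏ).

θ(m_l=-1) ≈ 114.09°; L_z,max = 2ℏ; |L| = √6 ℏ ≈ 2.449ℏ

The letter d corresponds to l = 2.
For m_l = -1: cos θ = -1/√6, θ ≈ 114.09°.
L_z,max = lℏ = 2ℏ.
|L| = ℏ√(2·3) = √6 ℏ ≈ 2.449ℏ.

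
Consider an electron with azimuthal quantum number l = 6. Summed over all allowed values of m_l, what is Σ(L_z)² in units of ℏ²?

m_l runs from −6 to 6, i.e. {-6, -5, -4, -3, -2, -1, 0, 1, 2, 3, 4, 5, 6}.
Summing m² from −6 to 6: Σ m_l² = 182.

Σ(L_z)² = 182 ℏ²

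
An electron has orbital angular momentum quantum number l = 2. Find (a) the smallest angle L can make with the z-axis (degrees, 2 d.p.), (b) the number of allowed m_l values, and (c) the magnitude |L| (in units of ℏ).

θ_min ≈ 35.26°; 5 values; |L| = √6 ℏ ≈ 2.449ℏ

cos θ_min = 2/√6, so θ_min ≈ 35.26°.
There are 2l+1 = 5 values of m_l.
|L| = ℏ√(2·3) = √6 ℏ ≈ 2.449ℏ.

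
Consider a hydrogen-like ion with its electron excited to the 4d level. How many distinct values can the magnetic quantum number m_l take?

The 4d level has l = 2.
The number of m_l values is 2l + 1 = 2·2 + 1 = 5.

5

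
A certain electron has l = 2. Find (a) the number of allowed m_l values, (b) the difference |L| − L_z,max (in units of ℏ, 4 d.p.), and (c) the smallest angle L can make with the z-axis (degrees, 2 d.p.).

There are 2l+1 = 5 values of m_l.
|L| − L_z,max = (√6 − 2)ℏ ≈ 0.4495ℏ.
cos θ_min = 2/√6, so θ_min ≈ 35.26°.

5 values; |L|−L_z,max ≈ 0.4495ℏ; θ_min ≈ 35.26°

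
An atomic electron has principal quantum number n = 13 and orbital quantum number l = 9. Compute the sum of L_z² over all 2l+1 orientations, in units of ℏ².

Σ(L_z)² = 570 ℏ²

m_l runs from −9 to 9, i.e. {-9, -8, -7, -6, -5, -4, -3, -2, -1, 0, 1, 2, 3, 4, 5, 6, 7, 8, 9}.
Σ m_l² = 2·(1 + 4 + 9 + 16 + 25 + 36 + 49 + 64 + 81) = 570.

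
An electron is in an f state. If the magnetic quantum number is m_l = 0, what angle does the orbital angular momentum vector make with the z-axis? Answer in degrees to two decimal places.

θ ≈ 90.00°

For an f orbital, l = 3.
|L| = √(l(l+1)) ℏ = 2√3 ℏ.
L_z = m_l ℏ = 0ℏ.
cos θ = L_z/|L| = 0/√12, so θ ≈ 90.00°.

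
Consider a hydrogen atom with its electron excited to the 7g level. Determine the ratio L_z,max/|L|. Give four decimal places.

The 7g level has l = 4.
|L| = 2√5 ℏ ≈ 4.4721ℏ, while L_z,max = lℏ = 4ℏ.
L_z,max/|L| = 4/√20 = 0.8944.

L_z,max/|L| = 0.8944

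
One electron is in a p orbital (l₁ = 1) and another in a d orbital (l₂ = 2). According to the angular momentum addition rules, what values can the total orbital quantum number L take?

L = 1, 2, 3

By the triangle rule, |l₁ − l₂| ≤ L ≤ l₁ + l₂.
Allowed values: L = 1, 2, 3.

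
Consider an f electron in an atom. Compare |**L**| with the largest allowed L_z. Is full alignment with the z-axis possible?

No: L_z,max = 3ℏ < |L| = 2√3 ℏ ≈ 3.464ℏ

An f state has l = 3.
|L| = 2√3 ℏ ≈ 3.4641ℏ, while L_z,max = lℏ = 3ℏ.
Since |L| > L_z,max, the vector can never point exactly along z; the closest it comes is θ_min = arccos(3/√12) ≈ 30.0°.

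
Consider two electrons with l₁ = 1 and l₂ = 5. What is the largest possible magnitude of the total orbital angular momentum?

|L_tot|_max = √42 ℏ ≈ 6.481ℏ

Angular momentum addition gives L = |l₁ − l₂|, …, l₁ + l₂.
Allowed values: L = 4, 5, 6.
The largest magnitude corresponds to L = 6: |L_tot| = ℏ√(6·7) = √42 ℏ.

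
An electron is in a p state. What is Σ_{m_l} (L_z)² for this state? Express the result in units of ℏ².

Σ(L_z)² = 2 ℏ²

For a p orbital, l = 1.
m_l ∈ {-1, 0, 1}.
Σ m_l² = l(l+1)(2l+1)/3 = 1·2·3/3 = 2.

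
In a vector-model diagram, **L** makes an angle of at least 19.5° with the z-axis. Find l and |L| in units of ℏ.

l = 8, |L| = 6√2 ℏ ≈ 8.485ℏ

cos²θ_min = l/(l+1) = 0.8886.
l = cos²θ/sin²θ ≈ 8.
Then |L| = ℏ√(8·9) = 6√2 ℏ.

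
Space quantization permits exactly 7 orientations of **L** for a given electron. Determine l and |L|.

Since there are 2l+1 = 7 values of m_l, l = 3.
|L| = ℏ√(l(l+1)) = ℏ√(3·4) = 2√3 ℏ.

l = 3, |L| = 2√3 ℏ ≈ 3.464ℏ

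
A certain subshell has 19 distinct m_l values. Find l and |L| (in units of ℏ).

l = 9, |L| = 3√10 ℏ ≈ 9.487ℏ

2l + 1 = 19 ⇒ l = 9.
|L| = ℏ√(l(l+1)) = ℏ√(9·10) = 3√10 ℏ.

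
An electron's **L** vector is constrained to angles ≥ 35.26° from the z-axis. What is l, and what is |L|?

At minimum angle, m_l = l, so cos θ = l/√(l(l+1)); cos²θ = l/(l+1) = 0.6667.
Thus l = 0.6667/(1 − 0.6667) ≈ 2.
Then |L| = ℏ√(2·3) = √6 ℏ.

l = 2, |L| = √6 ℏ ≈ 2.449ℏ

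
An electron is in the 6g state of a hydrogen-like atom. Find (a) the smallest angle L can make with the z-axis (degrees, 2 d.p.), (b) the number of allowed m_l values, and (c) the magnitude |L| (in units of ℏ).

θ_min ≈ 26.57°; 9 values; |L| = 2√5 ℏ ≈ 4.472ℏ

The 6g subshell has l = 4.
cos θ_min = 4/√20, so θ_min ≈ 26.57°.
There are 2l+1 = 9 values of m_l.
|L| = ℏ√(4·5) = 2√5 ℏ ≈ 4.472ℏ.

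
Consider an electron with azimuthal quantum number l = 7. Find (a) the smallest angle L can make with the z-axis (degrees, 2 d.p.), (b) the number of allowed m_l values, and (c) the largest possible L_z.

θ_min ≈ 20.70°; 15 values; L_z,max = 7ℏ

cos θ_min = 7/√56, so θ_min ≈ 20.70°.
There are 2l+1 = 15 values of m_l.
L_z,max = lℏ = 7ℏ.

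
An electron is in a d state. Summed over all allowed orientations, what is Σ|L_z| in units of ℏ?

Σ|L_z| = 6 ℏ

A d state has l = 2.
m_l ∈ {-2, -1, 0, 1, 2}.
Σ|m_l| = 2(1+2+…+2) = 6.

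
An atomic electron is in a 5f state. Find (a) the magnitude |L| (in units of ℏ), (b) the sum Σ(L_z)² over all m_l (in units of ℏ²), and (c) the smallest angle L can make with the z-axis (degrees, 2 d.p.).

The 5f subshell has l = 3.
|L| = ℏ√(3·4) = 2√3 ℏ ≈ 3.464ℏ.
Σ m_l² = 28, so Σ(L_z)² = 28 ℏ².
cos θ_min = 3/√12, so θ_min ≈ 30.00°.

|L| = 2√3 ℏ ≈ 3.464ℏ; Σ(L_z)² = 28 ℏ²; θ_min ≈ 30.00°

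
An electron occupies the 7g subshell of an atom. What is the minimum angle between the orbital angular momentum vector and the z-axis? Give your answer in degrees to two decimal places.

The 7g subshell has l = 4.
|L| = √(l(l+1)) ℏ = 2√5 ℏ.
The smallest angle corresponds to the largest L_z, i.e. m_l = l = 4, giving L_z = 4ℏ.
cos θ_min = 4/√20, so θ_min ≈ 26.57°.

θ_min ≈ 26.57°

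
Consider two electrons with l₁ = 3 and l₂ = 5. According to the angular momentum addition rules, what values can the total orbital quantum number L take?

Angular momentum addition gives L = |l₁ − l₂|, …, l₁ + l₂.
Allowed values: L = 2, 3, 4, 5, 6, 7, 8.

L = 2, 3, 4, 5, 6, 7, 8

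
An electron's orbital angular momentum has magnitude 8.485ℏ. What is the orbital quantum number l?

l = 8

Since |L|² = l(l+1)ℏ², l(l+1) = 72.
The positive root is l = 8.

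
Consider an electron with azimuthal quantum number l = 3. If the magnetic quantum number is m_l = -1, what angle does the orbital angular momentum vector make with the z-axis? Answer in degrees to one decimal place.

θ ≈ 106.8°

|L|² = l(l+1)ℏ² = 12ℏ², so |L| = 2√3 ℏ.
L_z = m_l ℏ = −1ℏ.
cos θ = L_z/|L| = -1/√12, so θ ≈ 106.8°.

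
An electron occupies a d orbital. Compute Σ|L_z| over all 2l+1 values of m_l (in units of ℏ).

A d state has l = 2.
m_l runs from −2 to 2, i.e. {-2, -1, 0, 1, 2}.
Σ|m_l| = 2·2(2+1)/2 = 6.

Σ|L_z| = 6 ℏ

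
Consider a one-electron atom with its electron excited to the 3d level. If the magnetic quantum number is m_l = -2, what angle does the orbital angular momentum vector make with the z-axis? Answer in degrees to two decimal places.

θ ≈ 144.74°

The 3d level has l = 2.
|L|² = l(l+1)ℏ² = 6ℏ², so |L| = √6 ℏ.
L_z = m_l ℏ = −2ℏ.
cos θ = L_z/|L| = -2/√6, so θ ≈ 144.74°.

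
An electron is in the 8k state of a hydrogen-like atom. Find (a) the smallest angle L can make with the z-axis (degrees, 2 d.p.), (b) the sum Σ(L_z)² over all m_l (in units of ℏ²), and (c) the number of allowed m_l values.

θ_min ≈ 20.70°; Σ(L_z)² = 280 ℏ²; 15 values

8k means n = 8, l = 7.
cos θ_min = 7/√56, so θ_min ≈ 20.70°.
Σ m_l² = 280, so Σ(L_z)² = 280 ℏ².
There are 2l+1 = 15 values of m_l.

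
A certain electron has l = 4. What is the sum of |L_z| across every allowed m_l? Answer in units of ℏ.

Σ|L_z| = 20 ℏ

m_l runs from −4 to 4, i.e. {-4, -3, -2, -1, 0, 1, 2, 3, 4}.
Σ|m_l| = l(l+1) = 20.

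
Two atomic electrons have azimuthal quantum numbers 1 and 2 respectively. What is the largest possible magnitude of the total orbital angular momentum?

Angular momentum addition gives L = |l₁ − l₂|, …, l₁ + l₂.
L ∈ {1, 2, 3}.
The largest magnitude corresponds to L = 3: |L_tot| = ℏ√(3·4) = 2√3 ℏ.

|L_tot|_max = 2√3 ℏ ≈ 3.464ℏ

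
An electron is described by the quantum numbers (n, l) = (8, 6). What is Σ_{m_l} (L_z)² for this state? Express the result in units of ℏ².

Σ(L_z)² = 182 ℏ²

m_l ∈ {-6, -5, -4, -3, -2, -1, 0, 1, 2, 3, 4, 5, 6}.
Summing m² from −6 to 6: Σ m_l² = 182.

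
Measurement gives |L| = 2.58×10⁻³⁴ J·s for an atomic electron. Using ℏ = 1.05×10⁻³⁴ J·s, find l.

Dividing by ℏ: |L|/ℏ ≈ 2.457.
l(l+1) ≈ 2.457² ≈ 6.04, so l = 2.

l = 2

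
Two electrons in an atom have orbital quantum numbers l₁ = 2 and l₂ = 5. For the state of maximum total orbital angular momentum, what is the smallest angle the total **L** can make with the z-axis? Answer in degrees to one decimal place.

θ_min ≈ 20.7°

The total orbital quantum number L ranges from |l₁ − l₂| to l₁ + l₂ in integer steps.
L ∈ {3, 4, 5, 6, 7}.
The maximum is L = 7, with |L_tot| = ℏ√(7·8) = 2√14 ℏ.
The minimum angle with z is arccos(7/√56) ≈ 20.7°.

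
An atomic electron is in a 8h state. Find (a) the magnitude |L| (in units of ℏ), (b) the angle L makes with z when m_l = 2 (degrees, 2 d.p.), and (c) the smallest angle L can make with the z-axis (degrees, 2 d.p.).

8h means n = 8, l = 5.
|L| = ℏ√(5·6) = √30 ℏ ≈ 5.477ℏ.
For m_l = 2: cos θ = 2/√30, θ ≈ 68.58°.
cos θ_min = 5/√30, so θ_min ≈ 24.09°.

|L| = √30 ℏ ≈ 5.477ℏ; θ(m_l=2) ≈ 68.58°; θ_min ≈ 24.09°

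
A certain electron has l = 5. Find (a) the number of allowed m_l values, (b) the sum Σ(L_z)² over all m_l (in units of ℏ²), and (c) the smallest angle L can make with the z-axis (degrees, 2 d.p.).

11 values; Σ(L_z)² = 110 ℏ²; θ_min ≈ 24.09°

There are 2l+1 = 11 values of m_l.
Σ m_l² = 110, so Σ(L_z)² = 110 ℏ².
cos θ_min = 5/√30, so θ_min ≈ 24.09°.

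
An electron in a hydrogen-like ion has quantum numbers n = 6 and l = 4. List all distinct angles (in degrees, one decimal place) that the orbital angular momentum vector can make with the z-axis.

|L| = √(l(l+1)) ℏ = 2√5 ℏ.
cos θ = m_l/√20 for each m_l ∈ {-4, -3, -2, -1, 0, 1, 2, 3, 4}.

θ ∈ {26.6°, 47.9°, 63.4°, 77.1°, 90.0°, 102.9°, 116.6°, 132.1°, 153.4°}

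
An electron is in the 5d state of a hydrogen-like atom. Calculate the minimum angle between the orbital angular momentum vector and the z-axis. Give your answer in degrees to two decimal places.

θ_min ≈ 35.26°

For 5d, l = 2.
|L| = ℏ√(l(l+1)) = √6 ℏ.
The smallest angle corresponds to the largest L_z, i.e. m_l = l = 2, giving L_z = 2ℏ.
cos θ_min = 2/√6, so θ_min ≈ 35.26°.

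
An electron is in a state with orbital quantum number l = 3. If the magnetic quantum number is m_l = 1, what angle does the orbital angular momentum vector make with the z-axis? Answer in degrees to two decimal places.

|L| = √(l(l+1)) ℏ = 2√3 ℏ.
L_z = m_l ℏ = 1ℏ.
cos θ = L_z/|L| = 1/√12, so θ ≈ 73.22°.

θ ≈ 73.22°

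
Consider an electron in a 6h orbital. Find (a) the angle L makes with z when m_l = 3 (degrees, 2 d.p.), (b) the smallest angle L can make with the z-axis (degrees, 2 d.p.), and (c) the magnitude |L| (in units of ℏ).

θ(m_l=3) ≈ 56.79°; θ_min ≈ 24.09°; |L| = √30 ℏ ≈ 5.477ℏ

6h means n = 6, l = 5.
For m_l = 3: cos θ = 3/√30, θ ≈ 56.79°.
cos θ_min = 5/√30, so θ_min ≈ 24.09°.
|L| = ℏ√(5·6) = √30 ℏ ≈ 5.477ℏ.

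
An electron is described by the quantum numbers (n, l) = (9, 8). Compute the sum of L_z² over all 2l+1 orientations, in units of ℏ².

Σ(L_z)² = 408 ℏ²

m_l runs from −8 to 8, i.e. {-8, -7, -6, -5, -4, -3, -2, -1, 0, 1, 2, 3, 4, 5, 6, 7, 8}.
Σ m_l² = 2·(1 + 4 + 9 + 16 + 25 + 36 + 49 + 64) = 408.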